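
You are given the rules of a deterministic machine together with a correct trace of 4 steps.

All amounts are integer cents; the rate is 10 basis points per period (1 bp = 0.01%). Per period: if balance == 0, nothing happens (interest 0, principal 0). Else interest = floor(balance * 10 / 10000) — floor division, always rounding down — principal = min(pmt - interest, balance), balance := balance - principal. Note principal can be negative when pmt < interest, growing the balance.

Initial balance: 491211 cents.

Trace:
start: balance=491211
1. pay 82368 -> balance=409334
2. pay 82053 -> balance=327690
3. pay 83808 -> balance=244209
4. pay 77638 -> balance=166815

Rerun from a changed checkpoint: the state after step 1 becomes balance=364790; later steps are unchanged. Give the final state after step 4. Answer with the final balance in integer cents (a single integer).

122137

state after step 1 := balance=364790
2. pay 82053 -> balance=283101
3. pay 83808 -> balance=199576
4. pay 77638 -> balance=122137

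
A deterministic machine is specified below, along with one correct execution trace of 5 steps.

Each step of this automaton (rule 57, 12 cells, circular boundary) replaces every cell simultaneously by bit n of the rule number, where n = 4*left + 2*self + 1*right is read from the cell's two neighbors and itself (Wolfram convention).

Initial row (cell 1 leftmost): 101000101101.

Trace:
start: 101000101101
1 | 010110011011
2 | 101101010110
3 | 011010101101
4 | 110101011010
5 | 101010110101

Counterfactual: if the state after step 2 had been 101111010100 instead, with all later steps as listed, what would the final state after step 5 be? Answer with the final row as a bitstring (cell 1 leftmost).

state after step 2 := 101111010100
3 | 011000101010
4 | 010110010101
5 | 101101001010

101101001010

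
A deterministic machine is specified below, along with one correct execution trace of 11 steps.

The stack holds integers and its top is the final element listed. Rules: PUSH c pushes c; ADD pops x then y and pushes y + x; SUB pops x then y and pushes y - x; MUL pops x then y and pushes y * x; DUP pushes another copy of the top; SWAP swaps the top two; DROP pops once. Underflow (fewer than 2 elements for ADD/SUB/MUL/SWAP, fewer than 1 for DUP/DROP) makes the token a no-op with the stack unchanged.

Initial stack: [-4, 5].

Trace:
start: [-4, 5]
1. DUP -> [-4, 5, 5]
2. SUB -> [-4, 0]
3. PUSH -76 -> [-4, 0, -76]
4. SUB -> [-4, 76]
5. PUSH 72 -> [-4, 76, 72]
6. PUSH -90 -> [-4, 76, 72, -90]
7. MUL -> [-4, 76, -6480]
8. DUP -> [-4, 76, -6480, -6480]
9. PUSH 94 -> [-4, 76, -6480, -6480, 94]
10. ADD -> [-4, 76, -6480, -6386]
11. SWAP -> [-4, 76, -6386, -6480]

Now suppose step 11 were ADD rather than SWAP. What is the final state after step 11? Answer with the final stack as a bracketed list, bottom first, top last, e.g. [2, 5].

(re-executing from step 11 with the substitution; state before step 11: [-4, 76, -6480, -6386])
11. ADD -> [-4, 76, -12866]

[-4, 76, -12866]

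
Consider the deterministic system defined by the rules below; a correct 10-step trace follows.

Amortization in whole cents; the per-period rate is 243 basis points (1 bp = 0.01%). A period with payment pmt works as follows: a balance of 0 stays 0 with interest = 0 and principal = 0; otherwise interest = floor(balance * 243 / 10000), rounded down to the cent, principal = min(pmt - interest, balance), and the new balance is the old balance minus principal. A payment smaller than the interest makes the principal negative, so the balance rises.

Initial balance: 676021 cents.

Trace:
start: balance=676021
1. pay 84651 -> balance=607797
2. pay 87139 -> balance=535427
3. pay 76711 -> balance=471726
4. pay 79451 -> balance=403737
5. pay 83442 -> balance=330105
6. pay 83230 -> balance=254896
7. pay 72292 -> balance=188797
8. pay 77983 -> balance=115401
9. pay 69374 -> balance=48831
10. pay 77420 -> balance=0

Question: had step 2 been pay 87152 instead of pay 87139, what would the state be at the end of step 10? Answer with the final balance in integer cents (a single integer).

0

(re-executing from step 2 with the substitution; state before step 2: balance=607797)
2. pay 87152 -> balance=535414
3. pay 76711 -> balance=471713
4. pay 79451 -> balance=403724
5. pay 83442 -> balance=330092
6. pay 83230 -> balance=254883
7. pay 72292 -> balance=188784
8. pay 77983 -> balance=115388
9. pay 69374 -> balance=48817
10. pay 77420 -> balance=0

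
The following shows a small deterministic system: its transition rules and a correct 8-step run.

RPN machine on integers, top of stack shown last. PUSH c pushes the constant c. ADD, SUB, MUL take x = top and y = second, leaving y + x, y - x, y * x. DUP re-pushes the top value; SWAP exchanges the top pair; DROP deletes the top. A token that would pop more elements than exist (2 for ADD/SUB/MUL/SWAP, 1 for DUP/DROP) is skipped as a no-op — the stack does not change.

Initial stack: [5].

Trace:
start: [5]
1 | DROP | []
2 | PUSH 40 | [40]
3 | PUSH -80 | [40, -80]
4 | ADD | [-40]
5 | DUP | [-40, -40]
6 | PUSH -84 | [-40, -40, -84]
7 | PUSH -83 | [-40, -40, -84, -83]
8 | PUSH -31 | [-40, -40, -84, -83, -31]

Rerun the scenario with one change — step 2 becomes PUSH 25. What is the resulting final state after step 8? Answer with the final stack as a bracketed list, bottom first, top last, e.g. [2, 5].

[-55, -55, -84, -83, -31]

(re-executing from step 2 with the substitution; state before step 2: [])
2 | PUSH 25 | [25]
3 | PUSH -80 | [25, -80]
4 | ADD | [-55]
5 | DUP | [-55, -55]
6 | PUSH -84 | [-55, -55, -84]
7 | PUSH -83 | [-55, -55, -84, -83]
8 | PUSH -31 | [-55, -55, -84, -83, -31]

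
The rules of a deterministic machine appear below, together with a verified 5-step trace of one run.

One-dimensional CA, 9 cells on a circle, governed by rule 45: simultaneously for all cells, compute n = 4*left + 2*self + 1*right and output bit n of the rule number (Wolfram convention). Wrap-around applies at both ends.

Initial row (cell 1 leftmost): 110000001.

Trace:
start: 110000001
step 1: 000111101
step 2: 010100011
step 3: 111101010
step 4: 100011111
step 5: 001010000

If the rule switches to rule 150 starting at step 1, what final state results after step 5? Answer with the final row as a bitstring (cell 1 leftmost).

100111100

(re-executing steps 1..5 under rule 150; state before step 1: 110000001)
step 1: 101000010
step 2: 101100110
step 3: 100011000
step 4: 110100101
step 5: 100111100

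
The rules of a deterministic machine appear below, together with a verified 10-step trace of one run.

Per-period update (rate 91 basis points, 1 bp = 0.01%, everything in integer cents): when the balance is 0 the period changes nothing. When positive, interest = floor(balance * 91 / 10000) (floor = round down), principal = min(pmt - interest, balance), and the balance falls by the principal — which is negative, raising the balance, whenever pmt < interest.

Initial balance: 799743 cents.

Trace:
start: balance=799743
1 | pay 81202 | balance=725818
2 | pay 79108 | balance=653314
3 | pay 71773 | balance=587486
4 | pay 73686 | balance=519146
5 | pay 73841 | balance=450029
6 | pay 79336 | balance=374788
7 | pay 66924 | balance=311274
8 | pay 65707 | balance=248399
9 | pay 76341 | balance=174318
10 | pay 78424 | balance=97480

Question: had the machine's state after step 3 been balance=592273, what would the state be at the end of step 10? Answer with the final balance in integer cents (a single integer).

state after step 3 := balance=592273
4 | pay 73686 | balance=523976
5 | pay 73841 | balance=454903
6 | pay 79336 | balance=379706
7 | pay 66924 | balance=316237
8 | pay 65707 | balance=253407
9 | pay 76341 | balance=179372
10 | pay 78424 | balance=102580

102580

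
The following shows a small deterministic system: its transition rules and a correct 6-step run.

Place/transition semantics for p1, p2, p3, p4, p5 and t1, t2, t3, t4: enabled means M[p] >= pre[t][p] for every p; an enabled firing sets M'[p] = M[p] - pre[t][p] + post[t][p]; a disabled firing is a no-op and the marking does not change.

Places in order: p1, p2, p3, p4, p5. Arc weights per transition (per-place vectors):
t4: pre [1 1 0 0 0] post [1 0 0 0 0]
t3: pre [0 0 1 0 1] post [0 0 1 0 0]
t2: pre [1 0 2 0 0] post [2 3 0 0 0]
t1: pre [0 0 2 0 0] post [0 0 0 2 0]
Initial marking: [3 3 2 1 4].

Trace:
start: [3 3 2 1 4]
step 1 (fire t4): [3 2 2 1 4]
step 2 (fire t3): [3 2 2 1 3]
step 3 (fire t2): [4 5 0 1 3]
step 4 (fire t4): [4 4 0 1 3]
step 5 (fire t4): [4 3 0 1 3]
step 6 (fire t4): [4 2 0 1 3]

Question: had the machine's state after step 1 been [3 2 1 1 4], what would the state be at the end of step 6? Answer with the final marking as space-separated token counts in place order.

state after step 1 := [3 2 1 1 4]
step 2 (fire t3): [3 2 1 1 3]
step 3 (fire t2): [3 2 1 1 3]
step 4 (fire t4): [3 1 1 1 3]
step 5 (fire t4): [3 0 1 1 3]
step 6 (fire t4): [3 0 1 1 3]

3 0 1 1 3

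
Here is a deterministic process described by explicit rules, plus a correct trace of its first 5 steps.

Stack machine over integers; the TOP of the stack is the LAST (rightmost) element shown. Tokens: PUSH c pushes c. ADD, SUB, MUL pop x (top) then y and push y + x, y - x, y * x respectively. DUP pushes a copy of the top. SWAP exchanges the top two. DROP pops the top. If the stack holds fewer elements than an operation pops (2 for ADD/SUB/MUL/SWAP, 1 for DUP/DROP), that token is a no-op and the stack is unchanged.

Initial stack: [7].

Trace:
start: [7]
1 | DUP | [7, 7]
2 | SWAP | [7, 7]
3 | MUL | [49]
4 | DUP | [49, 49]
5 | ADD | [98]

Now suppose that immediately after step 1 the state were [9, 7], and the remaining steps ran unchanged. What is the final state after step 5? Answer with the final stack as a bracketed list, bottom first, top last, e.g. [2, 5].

state after step 1 := [9, 7]
2 | SWAP | [7, 9]
3 | MUL | [63]
4 | DUP | [63, 63]
5 | ADD | [126]

[126]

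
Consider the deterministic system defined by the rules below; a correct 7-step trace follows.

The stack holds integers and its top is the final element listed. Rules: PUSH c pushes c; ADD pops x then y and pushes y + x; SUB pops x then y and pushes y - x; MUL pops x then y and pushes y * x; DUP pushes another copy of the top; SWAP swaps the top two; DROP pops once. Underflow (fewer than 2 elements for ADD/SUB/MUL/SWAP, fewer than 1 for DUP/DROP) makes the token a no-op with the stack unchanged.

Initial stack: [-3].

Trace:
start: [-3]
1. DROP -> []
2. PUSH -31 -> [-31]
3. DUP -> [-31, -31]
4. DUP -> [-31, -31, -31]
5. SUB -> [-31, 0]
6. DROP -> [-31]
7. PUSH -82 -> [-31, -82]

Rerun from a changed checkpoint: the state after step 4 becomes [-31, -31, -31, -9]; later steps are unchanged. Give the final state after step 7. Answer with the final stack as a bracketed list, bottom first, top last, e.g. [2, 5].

[-31, -31, -82]

state after step 4 := [-31, -31, -31, -9]
5. SUB -> [-31, -31, -22]
6. DROP -> [-31, -31]
7. PUSH -82 -> [-31, -31, -82]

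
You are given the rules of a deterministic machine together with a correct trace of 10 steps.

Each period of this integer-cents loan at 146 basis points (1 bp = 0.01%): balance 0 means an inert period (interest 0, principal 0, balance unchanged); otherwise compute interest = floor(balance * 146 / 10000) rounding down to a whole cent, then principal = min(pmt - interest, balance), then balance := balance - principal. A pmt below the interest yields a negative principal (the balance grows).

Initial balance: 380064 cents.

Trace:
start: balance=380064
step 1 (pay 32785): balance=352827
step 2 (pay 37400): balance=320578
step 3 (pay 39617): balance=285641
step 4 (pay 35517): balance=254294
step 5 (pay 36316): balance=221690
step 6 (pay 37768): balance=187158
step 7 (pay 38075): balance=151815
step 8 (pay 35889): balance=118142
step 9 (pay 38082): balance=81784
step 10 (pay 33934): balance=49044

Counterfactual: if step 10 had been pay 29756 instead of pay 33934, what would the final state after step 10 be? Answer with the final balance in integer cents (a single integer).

(re-executing from step 10 with the substitution; state before step 10: balance=81784)
step 10 (pay 29756): balance=53222

53222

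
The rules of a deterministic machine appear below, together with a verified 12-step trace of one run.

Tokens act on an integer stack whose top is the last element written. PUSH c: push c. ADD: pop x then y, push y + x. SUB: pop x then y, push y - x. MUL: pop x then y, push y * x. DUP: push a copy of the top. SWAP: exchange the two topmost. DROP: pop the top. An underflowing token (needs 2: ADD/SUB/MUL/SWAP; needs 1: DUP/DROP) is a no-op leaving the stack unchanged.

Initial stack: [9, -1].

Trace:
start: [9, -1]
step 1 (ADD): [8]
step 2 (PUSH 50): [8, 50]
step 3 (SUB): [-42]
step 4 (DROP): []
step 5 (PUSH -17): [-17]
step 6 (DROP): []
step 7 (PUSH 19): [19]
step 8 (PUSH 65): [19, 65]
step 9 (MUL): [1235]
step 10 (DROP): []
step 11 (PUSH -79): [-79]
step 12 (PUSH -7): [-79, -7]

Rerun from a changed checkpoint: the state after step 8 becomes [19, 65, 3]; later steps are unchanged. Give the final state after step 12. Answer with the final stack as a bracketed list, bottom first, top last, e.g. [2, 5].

[19, -79, -7]

state after step 8 := [19, 65, 3]
step 9 (MUL): [19, 195]
step 10 (DROP): [19]
step 11 (PUSH -79): [19, -79]
step 12 (PUSH -7): [19, -79, -7]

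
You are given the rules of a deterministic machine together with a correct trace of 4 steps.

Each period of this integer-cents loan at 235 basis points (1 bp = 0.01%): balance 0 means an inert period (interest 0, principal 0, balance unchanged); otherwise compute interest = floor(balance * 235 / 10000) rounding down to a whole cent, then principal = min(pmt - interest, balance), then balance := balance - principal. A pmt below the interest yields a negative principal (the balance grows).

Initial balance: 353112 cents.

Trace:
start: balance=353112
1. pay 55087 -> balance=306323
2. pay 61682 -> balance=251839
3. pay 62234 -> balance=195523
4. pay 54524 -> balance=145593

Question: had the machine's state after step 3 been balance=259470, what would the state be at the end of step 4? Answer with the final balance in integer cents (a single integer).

state after step 3 := balance=259470
4. pay 54524 -> balance=211043

211043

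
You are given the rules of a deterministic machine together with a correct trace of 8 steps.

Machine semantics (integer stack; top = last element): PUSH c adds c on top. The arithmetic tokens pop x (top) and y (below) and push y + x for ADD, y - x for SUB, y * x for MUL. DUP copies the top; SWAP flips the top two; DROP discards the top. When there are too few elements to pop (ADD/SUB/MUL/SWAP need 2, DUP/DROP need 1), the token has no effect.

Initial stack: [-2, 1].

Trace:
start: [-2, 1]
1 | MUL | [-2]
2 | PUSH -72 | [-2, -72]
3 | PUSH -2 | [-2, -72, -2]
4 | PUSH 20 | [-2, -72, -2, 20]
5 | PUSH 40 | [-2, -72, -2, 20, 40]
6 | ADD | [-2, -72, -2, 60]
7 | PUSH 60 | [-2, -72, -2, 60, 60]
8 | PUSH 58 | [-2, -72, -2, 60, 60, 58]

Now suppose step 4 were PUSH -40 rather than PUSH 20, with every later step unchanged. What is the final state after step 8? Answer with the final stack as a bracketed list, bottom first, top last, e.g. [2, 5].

(re-executing from step 4 with the substitution; state before step 4: [-2, -72, -2])
4 | PUSH -40 | [-2, -72, -2, -40]
5 | PUSH 40 | [-2, -72, -2, -40, 40]
6 | ADD | [-2, -72, -2, 0]
7 | PUSH 60 | [-2, -72, -2, 0, 60]
8 | PUSH 58 | [-2, -72, -2, 0, 60, 58]

[-2, -72, -2, 0, 60, 58]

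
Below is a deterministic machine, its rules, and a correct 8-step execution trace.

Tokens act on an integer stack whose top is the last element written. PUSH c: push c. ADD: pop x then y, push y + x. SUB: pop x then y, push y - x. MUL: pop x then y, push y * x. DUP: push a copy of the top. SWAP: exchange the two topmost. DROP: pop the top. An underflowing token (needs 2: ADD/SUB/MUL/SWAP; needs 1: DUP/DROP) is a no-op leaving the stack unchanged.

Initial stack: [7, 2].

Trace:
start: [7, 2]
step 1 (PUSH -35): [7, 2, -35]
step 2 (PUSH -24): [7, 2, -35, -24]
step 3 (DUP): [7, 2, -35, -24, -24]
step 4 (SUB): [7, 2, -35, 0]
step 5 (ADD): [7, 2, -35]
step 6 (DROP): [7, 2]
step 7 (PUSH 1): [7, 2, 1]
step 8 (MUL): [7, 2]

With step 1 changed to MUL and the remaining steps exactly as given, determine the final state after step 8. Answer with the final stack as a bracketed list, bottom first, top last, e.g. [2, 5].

[1]

(re-executing from step 1 with the substitution; state before step 1: [7, 2])
step 1 (MUL): [14]
step 2 (PUSH -24): [14, -24]
step 3 (DUP): [14, -24, -24]
step 4 (SUB): [14, 0]
step 5 (ADD): [14]
step 6 (DROP): []
step 7 (PUSH 1): [1]
step 8 (MUL): [1]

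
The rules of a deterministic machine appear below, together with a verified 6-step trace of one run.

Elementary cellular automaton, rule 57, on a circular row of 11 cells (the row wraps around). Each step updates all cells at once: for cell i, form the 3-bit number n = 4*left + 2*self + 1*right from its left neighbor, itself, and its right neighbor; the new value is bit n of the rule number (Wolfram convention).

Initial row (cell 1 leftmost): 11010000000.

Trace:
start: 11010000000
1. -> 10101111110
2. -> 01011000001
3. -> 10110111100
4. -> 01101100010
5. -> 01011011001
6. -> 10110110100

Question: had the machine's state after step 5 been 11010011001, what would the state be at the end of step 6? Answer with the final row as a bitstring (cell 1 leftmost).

00101010101

state after step 5 := 11010011001
6. -> 00101010101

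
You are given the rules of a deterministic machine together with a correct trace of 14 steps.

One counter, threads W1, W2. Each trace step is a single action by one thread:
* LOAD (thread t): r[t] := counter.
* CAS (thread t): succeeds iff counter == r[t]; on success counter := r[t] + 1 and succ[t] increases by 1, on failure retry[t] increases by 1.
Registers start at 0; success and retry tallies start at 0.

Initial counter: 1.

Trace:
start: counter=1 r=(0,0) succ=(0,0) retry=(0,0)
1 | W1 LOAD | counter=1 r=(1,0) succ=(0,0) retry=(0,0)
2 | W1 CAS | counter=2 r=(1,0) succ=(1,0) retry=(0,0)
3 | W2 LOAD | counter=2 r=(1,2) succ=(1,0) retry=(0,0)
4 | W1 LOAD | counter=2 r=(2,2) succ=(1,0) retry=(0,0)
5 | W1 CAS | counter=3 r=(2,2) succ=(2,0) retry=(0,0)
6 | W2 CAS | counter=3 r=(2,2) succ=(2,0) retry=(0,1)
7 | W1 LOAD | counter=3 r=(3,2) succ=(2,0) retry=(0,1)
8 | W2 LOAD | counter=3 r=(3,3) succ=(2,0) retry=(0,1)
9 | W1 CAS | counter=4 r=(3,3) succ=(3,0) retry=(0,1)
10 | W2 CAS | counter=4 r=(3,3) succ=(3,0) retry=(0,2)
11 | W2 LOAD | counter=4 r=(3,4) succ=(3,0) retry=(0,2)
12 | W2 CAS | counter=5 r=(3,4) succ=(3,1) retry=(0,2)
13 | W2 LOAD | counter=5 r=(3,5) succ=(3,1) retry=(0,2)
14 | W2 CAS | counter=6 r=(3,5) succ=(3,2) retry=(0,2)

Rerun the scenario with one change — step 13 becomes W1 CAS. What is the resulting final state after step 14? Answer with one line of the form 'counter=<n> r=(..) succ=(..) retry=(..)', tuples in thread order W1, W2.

counter=5 r=(3,4) succ=(3,1) retry=(1,3)

(re-executing from step 13 with the substitution; state before step 13: counter=5 r=(3,4) succ=(3,1) retry=(0,2))
13 | W1 CAS | counter=5 r=(3,4) succ=(3,1) retry=(1,2)
14 | W2 CAS | counter=5 r=(3,4) succ=(3,1) retry=(1,3)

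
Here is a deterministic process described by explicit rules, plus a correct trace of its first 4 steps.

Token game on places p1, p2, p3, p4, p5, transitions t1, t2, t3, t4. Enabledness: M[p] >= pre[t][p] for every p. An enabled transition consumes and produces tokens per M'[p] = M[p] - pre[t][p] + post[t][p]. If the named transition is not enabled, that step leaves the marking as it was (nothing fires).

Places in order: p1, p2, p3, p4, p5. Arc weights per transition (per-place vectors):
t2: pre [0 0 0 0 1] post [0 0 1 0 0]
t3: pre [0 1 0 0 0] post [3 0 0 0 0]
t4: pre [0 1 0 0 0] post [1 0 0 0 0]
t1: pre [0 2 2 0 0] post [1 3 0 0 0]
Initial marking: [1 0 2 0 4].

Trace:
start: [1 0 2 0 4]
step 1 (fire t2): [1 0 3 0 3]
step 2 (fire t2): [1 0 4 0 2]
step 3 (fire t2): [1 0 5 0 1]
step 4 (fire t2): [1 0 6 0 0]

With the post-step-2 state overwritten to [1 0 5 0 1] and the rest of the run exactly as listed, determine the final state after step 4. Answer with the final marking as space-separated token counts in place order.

state after step 2 := [1 0 5 0 1]
step 3 (fire t2): [1 0 6 0 0]
step 4 (fire t2): [1 0 6 0 0]

1 0 6 0 0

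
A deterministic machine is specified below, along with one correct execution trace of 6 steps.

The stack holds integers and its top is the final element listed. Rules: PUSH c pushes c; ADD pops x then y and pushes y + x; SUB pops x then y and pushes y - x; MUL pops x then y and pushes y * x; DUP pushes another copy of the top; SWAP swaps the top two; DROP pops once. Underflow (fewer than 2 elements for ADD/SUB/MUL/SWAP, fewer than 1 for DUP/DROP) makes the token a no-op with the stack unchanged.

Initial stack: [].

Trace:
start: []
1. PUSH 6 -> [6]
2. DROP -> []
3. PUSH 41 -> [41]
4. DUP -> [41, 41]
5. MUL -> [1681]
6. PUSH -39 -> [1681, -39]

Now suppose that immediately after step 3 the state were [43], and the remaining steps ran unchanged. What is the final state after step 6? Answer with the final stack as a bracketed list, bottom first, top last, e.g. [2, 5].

state after step 3 := [43]
4. DUP -> [43, 43]
5. MUL -> [1849]
6. PUSH -39 -> [1849, -39]

[1849, -39]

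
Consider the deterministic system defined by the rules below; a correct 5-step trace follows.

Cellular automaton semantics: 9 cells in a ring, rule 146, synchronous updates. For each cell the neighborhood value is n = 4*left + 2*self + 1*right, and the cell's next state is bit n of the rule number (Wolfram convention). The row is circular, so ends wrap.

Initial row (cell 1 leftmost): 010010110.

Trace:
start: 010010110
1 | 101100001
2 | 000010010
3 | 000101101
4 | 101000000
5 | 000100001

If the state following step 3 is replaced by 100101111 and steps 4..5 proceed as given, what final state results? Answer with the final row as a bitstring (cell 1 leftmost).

state after step 3 := 100101111
4 | 011000111
5 | 000101010

000101010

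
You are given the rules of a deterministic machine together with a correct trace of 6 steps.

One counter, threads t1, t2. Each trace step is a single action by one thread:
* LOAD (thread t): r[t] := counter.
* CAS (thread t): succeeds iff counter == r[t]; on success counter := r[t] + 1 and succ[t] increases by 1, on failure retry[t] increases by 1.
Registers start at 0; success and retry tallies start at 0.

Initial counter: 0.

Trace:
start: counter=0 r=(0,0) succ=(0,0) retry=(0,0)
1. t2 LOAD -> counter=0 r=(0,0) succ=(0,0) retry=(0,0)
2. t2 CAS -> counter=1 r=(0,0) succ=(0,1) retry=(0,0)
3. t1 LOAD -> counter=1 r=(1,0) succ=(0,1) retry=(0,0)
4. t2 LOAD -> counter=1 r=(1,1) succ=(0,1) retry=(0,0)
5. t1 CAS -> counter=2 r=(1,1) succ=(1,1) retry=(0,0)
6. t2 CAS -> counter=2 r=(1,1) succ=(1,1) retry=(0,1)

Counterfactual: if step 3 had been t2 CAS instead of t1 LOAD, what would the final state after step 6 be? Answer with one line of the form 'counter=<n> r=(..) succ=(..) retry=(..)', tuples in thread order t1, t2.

(re-executing from step 3 with the substitution; state before step 3: counter=1 r=(0,0) succ=(0,1) retry=(0,0))
3. t2 CAS -> counter=1 r=(0,0) succ=(0,1) retry=(0,1)
4. t2 LOAD -> counter=1 r=(0,1) succ=(0,1) retry=(0,1)
5. t1 CAS -> counter=1 r=(0,1) succ=(0,1) retry=(1,1)
6. t2 CAS -> counter=2 r=(0,1) succ=(0,2) retry=(1,1)

counter=2 r=(0,1) succ=(0,2) retry=(1,1)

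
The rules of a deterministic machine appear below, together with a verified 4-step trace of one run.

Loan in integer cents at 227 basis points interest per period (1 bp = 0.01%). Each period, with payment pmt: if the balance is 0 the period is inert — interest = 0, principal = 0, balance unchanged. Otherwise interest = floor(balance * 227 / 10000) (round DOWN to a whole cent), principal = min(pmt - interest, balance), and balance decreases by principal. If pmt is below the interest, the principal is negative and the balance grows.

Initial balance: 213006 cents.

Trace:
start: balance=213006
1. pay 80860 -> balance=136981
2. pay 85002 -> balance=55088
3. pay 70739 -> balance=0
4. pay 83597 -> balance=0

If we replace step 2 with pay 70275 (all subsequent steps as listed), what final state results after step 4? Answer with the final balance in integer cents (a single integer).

(re-executing from step 2 with the substitution; state before step 2: balance=136981)
2. pay 70275 -> balance=69815
3. pay 70739 -> balance=660
4. pay 83597 -> balance=0

0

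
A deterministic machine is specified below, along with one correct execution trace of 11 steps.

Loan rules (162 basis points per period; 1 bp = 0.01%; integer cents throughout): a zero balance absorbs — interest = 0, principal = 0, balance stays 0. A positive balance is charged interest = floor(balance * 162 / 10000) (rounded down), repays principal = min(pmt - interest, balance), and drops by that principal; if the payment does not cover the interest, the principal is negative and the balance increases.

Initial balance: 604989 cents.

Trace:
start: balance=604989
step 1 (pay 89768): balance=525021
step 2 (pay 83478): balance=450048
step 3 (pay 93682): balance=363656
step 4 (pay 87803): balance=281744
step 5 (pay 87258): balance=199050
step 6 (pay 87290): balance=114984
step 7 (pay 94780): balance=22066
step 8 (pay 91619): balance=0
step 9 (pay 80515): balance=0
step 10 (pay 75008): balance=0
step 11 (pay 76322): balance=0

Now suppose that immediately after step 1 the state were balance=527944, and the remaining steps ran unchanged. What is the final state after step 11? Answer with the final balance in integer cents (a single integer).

0

state after step 1 := balance=527944
step 2 (pay 83478): balance=453018
step 3 (pay 93682): balance=366674
step 4 (pay 87803): balance=284811
step 5 (pay 87258): balance=202166
step 6 (pay 87290): balance=118151
step 7 (pay 94780): balance=25285
step 8 (pay 91619): balance=0
step 9 (pay 80515): balance=0
step 10 (pay 75008): balance=0
step 11 (pay 76322): balance=0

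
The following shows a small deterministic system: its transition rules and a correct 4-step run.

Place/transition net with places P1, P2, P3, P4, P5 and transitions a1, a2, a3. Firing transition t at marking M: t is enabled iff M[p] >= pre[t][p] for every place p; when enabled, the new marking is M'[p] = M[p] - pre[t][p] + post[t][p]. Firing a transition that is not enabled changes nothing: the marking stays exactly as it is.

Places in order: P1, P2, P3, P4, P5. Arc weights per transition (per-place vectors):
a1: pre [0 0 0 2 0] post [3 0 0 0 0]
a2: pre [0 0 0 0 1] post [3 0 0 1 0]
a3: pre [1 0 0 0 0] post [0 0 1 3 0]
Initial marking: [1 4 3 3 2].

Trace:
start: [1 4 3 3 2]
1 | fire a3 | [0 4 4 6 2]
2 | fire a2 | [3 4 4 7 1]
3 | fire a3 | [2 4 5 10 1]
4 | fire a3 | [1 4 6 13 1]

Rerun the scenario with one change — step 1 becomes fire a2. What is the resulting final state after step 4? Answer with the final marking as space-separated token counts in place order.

(re-executing from step 1 with the substitution; state before step 1: [1 4 3 3 2])
1 | fire a2 | [4 4 3 4 1]
2 | fire a2 | [7 4 3 5 0]
3 | fire a3 | [6 4 4 8 0]
4 | fire a3 | [5 4 5 11 0]

5 4 5 11 0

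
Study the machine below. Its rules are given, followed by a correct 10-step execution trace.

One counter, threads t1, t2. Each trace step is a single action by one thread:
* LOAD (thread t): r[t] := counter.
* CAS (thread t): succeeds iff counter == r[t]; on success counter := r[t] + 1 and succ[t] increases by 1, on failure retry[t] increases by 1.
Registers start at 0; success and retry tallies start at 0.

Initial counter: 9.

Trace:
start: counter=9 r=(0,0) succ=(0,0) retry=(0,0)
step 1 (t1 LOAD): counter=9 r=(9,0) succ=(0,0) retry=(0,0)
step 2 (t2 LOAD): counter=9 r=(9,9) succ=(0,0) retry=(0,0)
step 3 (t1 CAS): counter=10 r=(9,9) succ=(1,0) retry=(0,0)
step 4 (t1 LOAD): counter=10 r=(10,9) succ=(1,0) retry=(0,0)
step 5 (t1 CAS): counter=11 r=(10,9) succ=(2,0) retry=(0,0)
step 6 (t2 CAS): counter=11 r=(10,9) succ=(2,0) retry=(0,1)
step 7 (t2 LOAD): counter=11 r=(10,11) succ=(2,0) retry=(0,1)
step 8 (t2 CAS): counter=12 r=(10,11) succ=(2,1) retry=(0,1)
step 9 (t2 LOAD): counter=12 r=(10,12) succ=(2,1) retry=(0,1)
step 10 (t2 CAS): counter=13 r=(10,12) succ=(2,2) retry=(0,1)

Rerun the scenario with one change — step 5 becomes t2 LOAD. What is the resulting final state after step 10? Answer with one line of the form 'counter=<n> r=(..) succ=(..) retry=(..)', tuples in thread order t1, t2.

(re-executing from step 5 with the substitution; state before step 5: counter=10 r=(10,9) succ=(1,0) retry=(0,0))
step 5 (t2 LOAD): counter=10 r=(10,10) succ=(1,0) retry=(0,0)
step 6 (t2 CAS): counter=11 r=(10,10) succ=(1,1) retry=(0,0)
step 7 (t2 LOAD): counter=11 r=(10,11) succ=(1,1) retry=(0,0)
step 8 (t2 CAS): counter=12 r=(10,11) succ=(1,2) retry=(0,0)
step 9 (t2 LOAD): counter=12 r=(10,12) succ=(1,2) retry=(0,0)
step 10 (t2 CAS): counter=13 r=(10,12) succ=(1,3) retry=(0,0)

counter=13 r=(10,12) succ=(1,3) retry=(0,0)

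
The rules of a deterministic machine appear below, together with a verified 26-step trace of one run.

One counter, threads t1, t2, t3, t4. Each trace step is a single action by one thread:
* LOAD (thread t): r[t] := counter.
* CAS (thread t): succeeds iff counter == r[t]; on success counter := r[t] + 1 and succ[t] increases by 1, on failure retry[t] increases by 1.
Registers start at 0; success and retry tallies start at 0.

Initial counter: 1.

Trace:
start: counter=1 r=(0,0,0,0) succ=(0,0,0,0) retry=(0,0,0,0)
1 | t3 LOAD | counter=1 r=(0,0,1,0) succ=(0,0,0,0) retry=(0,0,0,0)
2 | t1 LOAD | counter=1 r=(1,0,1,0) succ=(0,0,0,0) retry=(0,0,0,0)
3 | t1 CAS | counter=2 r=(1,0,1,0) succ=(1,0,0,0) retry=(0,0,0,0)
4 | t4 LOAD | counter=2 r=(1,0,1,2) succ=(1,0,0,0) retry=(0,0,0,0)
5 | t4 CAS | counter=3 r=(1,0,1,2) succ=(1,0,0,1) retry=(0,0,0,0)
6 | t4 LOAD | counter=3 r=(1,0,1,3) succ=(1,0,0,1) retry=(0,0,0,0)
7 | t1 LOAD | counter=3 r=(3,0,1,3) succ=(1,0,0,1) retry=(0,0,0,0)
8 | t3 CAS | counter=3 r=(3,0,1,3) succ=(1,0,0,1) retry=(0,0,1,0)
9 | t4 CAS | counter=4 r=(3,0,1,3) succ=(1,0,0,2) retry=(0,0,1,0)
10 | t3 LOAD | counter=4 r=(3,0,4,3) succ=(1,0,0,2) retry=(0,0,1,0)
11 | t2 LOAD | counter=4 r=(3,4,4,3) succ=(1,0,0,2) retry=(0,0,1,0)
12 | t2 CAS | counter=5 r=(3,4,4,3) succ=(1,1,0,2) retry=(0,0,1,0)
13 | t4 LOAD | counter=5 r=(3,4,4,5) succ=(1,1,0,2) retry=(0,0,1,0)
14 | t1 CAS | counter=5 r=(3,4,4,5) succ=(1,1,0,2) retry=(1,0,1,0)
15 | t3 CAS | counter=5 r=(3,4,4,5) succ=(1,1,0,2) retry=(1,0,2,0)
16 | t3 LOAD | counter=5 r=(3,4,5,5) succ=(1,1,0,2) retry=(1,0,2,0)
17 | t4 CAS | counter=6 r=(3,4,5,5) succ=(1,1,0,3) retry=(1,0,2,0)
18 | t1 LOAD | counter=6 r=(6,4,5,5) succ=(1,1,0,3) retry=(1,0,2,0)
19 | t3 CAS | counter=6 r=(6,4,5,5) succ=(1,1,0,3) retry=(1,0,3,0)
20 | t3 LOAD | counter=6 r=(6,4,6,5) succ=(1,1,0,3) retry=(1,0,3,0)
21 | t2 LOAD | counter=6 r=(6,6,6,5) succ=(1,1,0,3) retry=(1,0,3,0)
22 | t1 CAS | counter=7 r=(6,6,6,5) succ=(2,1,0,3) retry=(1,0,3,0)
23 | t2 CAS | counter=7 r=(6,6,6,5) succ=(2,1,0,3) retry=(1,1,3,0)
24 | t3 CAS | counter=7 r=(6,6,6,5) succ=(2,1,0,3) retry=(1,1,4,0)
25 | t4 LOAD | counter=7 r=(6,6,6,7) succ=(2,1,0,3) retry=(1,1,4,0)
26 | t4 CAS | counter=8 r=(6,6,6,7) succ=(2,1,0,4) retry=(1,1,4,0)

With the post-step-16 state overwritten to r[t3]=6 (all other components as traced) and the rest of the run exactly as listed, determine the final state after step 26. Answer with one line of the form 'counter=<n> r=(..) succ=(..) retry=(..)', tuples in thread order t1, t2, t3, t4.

state after step 16 := counter=5 r=(3,4,6,5) succ=(1,1,0,2) retry=(1,0,2,0)
17 | t4 CAS | counter=6 r=(3,4,6,5) succ=(1,1,0,3) retry=(1,0,2,0)
18 | t1 LOAD | counter=6 r=(6,4,6,5) succ=(1,1,0,3) retry=(1,0,2,0)
19 | t3 CAS | counter=7 r=(6,4,6,5) succ=(1,1,1,3) retry=(1,0,2,0)
20 | t3 LOAD | counter=7 r=(6,4,7,5) succ=(1,1,1,3) retry=(1,0,2,0)
21 | t2 LOAD | counter=7 r=(6,7,7,5) succ=(1,1,1,3) retry=(1,0,2,0)
22 | t1 CAS | counter=7 r=(6,7,7,5) succ=(1,1,1,3) retry=(2,0,2,0)
23 | t2 CAS | counter=8 r=(6,7,7,5) succ=(1,2,1,3) retry=(2,0,2,0)
24 | t3 CAS | counter=8 r=(6,7,7,5) succ=(1,2,1,3) retry=(2,0,3,0)
25 | t4 LOAD | counter=8 r=(6,7,7,8) succ=(1,2,1,3) retry=(2,0,3,0)
26 | t4 CAS | counter=9 r=(6,7,7,8) succ=(1,2,1,4) retry=(2,0,3,0)

counter=9 r=(6,7,7,8) succ=(1,2,1,4) retry=(2,0,3,0)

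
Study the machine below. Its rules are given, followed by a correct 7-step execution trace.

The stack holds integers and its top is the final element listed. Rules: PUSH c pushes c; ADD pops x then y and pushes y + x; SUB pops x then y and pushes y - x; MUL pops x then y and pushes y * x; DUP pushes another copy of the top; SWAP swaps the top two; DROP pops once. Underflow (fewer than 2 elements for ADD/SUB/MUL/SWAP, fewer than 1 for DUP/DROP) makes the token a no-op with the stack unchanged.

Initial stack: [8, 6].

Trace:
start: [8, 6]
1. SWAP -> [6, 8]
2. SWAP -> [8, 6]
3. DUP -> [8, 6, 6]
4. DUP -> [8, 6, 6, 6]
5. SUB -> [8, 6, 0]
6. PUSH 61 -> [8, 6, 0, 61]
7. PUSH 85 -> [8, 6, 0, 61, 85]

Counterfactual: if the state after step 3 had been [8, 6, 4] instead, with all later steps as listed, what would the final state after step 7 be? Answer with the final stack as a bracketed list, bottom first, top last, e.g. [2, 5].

[8, 6, 0, 61, 85]

state after step 3 := [8, 6, 4]
4. DUP -> [8, 6, 4, 4]
5. SUB -> [8, 6, 0]
6. PUSH 61 -> [8, 6, 0, 61]
7. PUSH 85 -> [8, 6, 0, 61, 85]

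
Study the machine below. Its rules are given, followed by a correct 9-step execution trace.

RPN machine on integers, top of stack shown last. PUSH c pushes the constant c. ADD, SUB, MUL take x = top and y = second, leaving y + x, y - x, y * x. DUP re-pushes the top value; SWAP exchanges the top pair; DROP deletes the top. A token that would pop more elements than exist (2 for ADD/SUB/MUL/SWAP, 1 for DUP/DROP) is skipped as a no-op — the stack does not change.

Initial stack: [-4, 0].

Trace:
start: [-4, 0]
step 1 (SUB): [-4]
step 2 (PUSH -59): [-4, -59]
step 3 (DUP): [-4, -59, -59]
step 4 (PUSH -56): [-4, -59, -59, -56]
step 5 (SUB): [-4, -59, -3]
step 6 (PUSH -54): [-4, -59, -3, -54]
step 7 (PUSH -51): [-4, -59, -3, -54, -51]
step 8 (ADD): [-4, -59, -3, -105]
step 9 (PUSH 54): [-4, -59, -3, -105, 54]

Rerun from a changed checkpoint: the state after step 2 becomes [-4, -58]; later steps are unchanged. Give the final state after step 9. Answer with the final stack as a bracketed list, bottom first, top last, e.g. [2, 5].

state after step 2 := [-4, -58]
step 3 (DUP): [-4, -58, -58]
step 4 (PUSH -56): [-4, -58, -58, -56]
step 5 (SUB): [-4, -58, -2]
step 6 (PUSH -54): [-4, -58, -2, -54]
step 7 (PUSH -51): [-4, -58, -2, -54, -51]
step 8 (ADD): [-4, -58, -2, -105]
step 9 (PUSH 54): [-4, -58, -2, -105, 54]

[-4, -58, -2, -105, 54]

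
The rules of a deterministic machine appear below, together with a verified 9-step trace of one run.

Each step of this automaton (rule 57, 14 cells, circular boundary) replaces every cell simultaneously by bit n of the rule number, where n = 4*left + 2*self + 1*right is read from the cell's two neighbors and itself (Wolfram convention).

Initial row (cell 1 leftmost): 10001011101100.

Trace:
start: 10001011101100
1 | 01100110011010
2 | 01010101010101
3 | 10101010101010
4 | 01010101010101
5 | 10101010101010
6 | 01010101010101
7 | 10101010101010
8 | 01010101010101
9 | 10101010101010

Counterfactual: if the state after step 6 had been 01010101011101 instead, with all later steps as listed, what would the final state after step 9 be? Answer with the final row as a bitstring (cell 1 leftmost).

state after step 6 := 01010101011101
7 | 10101010110010
8 | 01010101101001
9 | 10101011010100

10101011010100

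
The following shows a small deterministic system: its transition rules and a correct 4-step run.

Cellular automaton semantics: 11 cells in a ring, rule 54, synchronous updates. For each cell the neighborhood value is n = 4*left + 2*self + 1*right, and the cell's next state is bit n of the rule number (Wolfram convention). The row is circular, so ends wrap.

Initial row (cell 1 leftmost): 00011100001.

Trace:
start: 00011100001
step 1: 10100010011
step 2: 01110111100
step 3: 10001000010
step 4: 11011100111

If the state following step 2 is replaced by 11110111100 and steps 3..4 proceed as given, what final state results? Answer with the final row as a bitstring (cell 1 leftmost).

state after step 2 := 11110111100
step 3: 00001000011
step 4: 10011100100

10011100100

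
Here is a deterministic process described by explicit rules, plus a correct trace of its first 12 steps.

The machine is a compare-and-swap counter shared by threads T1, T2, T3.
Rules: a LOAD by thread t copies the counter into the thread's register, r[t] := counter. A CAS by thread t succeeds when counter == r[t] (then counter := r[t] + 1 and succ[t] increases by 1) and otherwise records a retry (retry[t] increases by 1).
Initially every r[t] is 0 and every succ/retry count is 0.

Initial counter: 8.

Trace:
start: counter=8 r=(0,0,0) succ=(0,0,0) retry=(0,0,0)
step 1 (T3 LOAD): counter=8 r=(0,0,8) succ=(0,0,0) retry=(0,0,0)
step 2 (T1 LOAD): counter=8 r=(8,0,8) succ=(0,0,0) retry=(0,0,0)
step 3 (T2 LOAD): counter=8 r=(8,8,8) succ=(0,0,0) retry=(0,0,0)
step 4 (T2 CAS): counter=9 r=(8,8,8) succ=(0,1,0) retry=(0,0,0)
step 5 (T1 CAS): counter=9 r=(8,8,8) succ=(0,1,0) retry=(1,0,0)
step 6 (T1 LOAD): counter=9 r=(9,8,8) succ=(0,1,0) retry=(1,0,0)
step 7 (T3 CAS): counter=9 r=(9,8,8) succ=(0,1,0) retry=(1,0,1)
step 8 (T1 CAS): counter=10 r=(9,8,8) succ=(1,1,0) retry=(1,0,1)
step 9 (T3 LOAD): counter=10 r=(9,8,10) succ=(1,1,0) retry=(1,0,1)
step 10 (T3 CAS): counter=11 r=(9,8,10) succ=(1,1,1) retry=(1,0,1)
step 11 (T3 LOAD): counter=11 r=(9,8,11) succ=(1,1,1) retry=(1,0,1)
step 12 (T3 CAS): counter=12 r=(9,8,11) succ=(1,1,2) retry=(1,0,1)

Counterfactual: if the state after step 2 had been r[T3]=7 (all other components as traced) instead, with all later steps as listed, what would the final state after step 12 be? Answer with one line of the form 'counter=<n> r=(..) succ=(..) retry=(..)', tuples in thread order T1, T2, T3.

state after step 2 := counter=8 r=(8,0,7) succ=(0,0,0) retry=(0,0,0)
step 3 (T2 LOAD): counter=8 r=(8,8,7) succ=(0,0,0) retry=(0,0,0)
step 4 (T2 CAS): counter=9 r=(8,8,7) succ=(0,1,0) retry=(0,0,0)
step 5 (T1 CAS): counter=9 r=(8,8,7) succ=(0,1,0) retry=(1,0,0)
step 6 (T1 LOAD): counter=9 r=(9,8,7) succ=(0,1,0) retry=(1,0,0)
step 7 (T3 CAS): counter=9 r=(9,8,7) succ=(0,1,0) retry=(1,0,1)
step 8 (T1 CAS): counter=10 r=(9,8,7) succ=(1,1,0) retry=(1,0,1)
step 9 (T3 LOAD): counter=10 r=(9,8,10) succ=(1,1,0) retry=(1,0,1)
step 10 (T3 CAS): counter=11 r=(9,8,10) succ=(1,1,1) retry=(1,0,1)
step 11 (T3 LOAD): counter=11 r=(9,8,11) succ=(1,1,1) retry=(1,0,1)
step 12 (T3 CAS): counter=12 r=(9,8,11) succ=(1,1,2) retry=(1,0,1)

counter=12 r=(9,8,11) succ=(1,1,2) retry=(1,0,1)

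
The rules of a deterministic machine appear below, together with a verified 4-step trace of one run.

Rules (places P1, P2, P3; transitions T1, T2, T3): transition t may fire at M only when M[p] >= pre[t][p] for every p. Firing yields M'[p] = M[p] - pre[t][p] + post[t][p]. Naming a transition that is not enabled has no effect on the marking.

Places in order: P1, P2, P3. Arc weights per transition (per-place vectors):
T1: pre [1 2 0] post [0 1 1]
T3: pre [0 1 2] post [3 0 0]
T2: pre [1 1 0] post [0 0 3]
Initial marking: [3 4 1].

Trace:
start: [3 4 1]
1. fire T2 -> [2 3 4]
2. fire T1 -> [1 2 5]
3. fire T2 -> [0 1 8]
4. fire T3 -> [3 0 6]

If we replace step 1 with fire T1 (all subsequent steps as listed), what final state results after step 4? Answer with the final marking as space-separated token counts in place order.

(re-executing from step 1 with the substitution; state before step 1: [3 4 1])
1. fire T1 -> [2 3 2]
2. fire T1 -> [1 2 3]
3. fire T2 -> [0 1 6]
4. fire T3 -> [3 0 4]

3 0 4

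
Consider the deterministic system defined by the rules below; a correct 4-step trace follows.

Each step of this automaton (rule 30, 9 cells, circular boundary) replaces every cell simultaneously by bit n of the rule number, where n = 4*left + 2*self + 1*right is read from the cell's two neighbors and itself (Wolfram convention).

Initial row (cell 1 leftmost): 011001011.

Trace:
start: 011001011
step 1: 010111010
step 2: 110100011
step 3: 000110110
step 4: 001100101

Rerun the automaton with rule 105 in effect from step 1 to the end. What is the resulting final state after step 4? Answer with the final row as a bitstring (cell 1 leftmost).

100010001

(re-executing steps 1..4 under rule 105; state before step 1: 011001011)
step 1: 111000111
step 2: 001010100
step 3: 100101001
step 4: 100010001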